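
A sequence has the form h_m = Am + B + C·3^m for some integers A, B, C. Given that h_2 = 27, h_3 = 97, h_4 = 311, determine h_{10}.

236171

Plug in m = 2, 3, 4: 2A + B + 9C = 27; 3A + B + 27C = 97; 4A + B + 81C = 311.
Subtracting the first from the second: A + 18C = 70.
Subtracting the second from the third: A + 54C = 214.
Solving: C = 4, A = -2, then B = -5.
So h_m = -2·m + (-5) + 4·3^m; at m=10 this is 236171.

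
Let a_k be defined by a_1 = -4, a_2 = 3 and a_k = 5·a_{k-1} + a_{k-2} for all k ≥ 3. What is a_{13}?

Iterate the recurrence:
a_3 = 11, a_4 = 58, a_5 = 301, …, a_{10} = 1136298, a_{11} = 5900321, a_{12} = 30637903, a_{13} = 159089836.

159089836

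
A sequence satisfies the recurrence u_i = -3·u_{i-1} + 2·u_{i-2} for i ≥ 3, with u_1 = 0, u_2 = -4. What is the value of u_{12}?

Compute successive terms:
u_3 = 12  u_4 = -44  u_5 = 156  u_6 = -556  u_7 = 1980  u_8 = -7052  u_9 = 25116  u_{10} = -89452  u_{11} = 318588  u_{12} = -1134668.

-1134668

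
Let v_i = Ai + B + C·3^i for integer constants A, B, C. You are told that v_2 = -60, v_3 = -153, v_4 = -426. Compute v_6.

-3672

Plug in i = 2, 3, 4: 2A + B + 9C = -60; 3A + B + 27C = -153; 4A + B + 81C = -426.
Subtracting the first from the second: A + 18C = -93.
Subtracting the second from the third: A + 54C = -273.
Solving: C = -5, A = -3, then B = -9.
So v_i = -3·i + (-9) + (-5)·3^i; at i=6 this is -3672.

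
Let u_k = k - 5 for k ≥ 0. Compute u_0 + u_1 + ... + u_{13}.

Over k = 0..13: Σk = 91.
Total = (1)·91 + (-5)·14 = 21.

21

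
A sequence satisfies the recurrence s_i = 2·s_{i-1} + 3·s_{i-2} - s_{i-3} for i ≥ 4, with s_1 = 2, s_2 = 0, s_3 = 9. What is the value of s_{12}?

98401

Applying the relation repeatedly:
s_4 = 16;  s_5 = 59;  s_6 = 157;  s_7 = 475;  s_8 = 1362;  s_9 = 3992;  s_{10} = 11595;  s_{11} = 33804;  s_{12} = 98401.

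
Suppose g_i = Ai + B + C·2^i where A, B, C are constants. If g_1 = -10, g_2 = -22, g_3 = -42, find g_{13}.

Plug in i = 1, 2, 3: A + B + 2C = -10; 2A + B + 4C = -22; 3A + B + 8C = -42.
Subtracting the first from the second: A + 2C = -12.
Subtracting the second from the third: A + 4C = -20.
Solving: C = -4, A = -4, then B = 2.
Hence g_{13} = -4·13 + 2 + (-4)·8192 = -32818.

-32818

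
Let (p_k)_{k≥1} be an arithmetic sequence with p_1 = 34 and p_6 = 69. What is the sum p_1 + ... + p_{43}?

Common difference d = (69 - 34) / (6 - 1) = 7.
p_k = 34 + (k - 1)·7.
p_{43} = 328; S = 43·(34 + 328)/2 = 7783.

7783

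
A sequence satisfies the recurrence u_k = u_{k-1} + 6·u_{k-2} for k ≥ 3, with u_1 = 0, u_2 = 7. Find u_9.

Applying the relation repeatedly:
u_3 = 7;  u_4 = 49;  u_5 = 91;  u_6 = 385;  u_7 = 931;  u_8 = 3241;  u_9 = 8827.
(Characteristic roots are 3 and -2.)

8827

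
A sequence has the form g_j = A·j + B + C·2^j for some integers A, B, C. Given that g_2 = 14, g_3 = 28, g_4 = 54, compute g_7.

The three given values yield: 2A + B + 4C = 14; 3A + B + 8C = 28; 4A + B + 16C = 54.
Subtracting the first from the second: A + 4C = 14.
Subtracting the second from the third: A + 8C = 26.
Solving: C = 3, A = 2, then B = -2.
Therefore g_7 = 14 + (-2) + 3·128 = 396.

396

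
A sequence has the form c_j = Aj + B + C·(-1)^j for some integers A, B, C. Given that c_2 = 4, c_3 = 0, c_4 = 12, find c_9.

The three given values yield: 2A + B + C = 4; 3A + B - C = 0; 4A + B + C = 12.
Subtracting the first from the second: A - 2C = -4.
Subtracting the second from the third: A + 2C = 12.
Solving: C = 4, A = 4, then B = -8.
So c_j = 4·j + (-8) + 4·(-1)^j; at j=9 this is 24.

24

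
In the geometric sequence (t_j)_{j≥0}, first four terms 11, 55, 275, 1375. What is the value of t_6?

Common ratio r = 5.
t_j = 11·5^(j-0).
t_6 = 11·5^6 = 171875.

171875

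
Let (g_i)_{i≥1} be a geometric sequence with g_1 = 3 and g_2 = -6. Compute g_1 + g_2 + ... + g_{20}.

-1048575

Common ratio r = -2.
g_i = 3·(-2)^(i-1).
S = 3·((-2)^20 - 1)/(-2 - 1) = 3·(1048576 - 1)/(-3) = -1048575.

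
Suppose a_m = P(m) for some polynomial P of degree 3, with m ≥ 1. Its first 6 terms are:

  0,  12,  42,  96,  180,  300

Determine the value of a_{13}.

2652

1st diffs: 12, 30, 54, 84, 120.
2nd diffs: 18, 24, 30, 36.
3rd diffs: 6, 6, 6 (constant).
Newton forward-difference form: a_m = 12·C(m-1,1) + 18·C(m-1,2) + 6·C(m-1,3).
At m = 13: m-1 = 12, so a_{13} = 144 + 1188 + 1320 = 2652.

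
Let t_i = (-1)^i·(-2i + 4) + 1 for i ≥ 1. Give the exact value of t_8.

-11

(-1)^8 = 1; -2i + 4 at i=8 is -12; so t_8 = -11.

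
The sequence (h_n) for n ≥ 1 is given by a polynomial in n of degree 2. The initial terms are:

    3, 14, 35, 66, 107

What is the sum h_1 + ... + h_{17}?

8347

1st diffs: 11, 21, 31, 41.
2nd diffs: 10, 10, 10 (constant).
Newton forward-difference form: h_n = 3 + 11·C(n-1,1) + 10·C(n-1,2).
Continuing: …, 158, 219, 290, 371, …, h_{17} = 1379.
Summing n = 1..17 (17 terms) gives 8347.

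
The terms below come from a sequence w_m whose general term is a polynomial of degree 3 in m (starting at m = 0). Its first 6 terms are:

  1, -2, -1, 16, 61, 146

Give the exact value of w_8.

1st diffs: -3, 1, 17, 45, 85.
2nd diffs: 4, 16, 28, 40.
3rd diffs: 12, 12, 12 (constant).
Newton forward-difference form: w_m = 1 + (-3)·C(m,1) + 4·C(m,2) + 12·C(m,3).
At m = 8: m = 8, so w_8 = 1 - 24 + 112 + 672 = 761.

761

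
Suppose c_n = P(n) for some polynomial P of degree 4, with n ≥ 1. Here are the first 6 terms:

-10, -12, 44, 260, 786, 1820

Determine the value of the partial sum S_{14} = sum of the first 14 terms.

218988

1st diffs: -2, 56, 216, 526, 1034.
2nd diffs: 58, 160, 310, 508.
3rd diffs: 102, 150, 198.
4th diffs: 48, 48 (constant).
Newton forward-difference form: c_n = -10 + (-2)·C(n-1,1) + 58·C(n-1,2) + 102·C(n-1,3) + 48·C(n-1,4).
Continuing: …, 3608, 6444, 10670, 16676, …, c_{14} = 67980.
Summing n = 1..14 (14 terms) gives 218988.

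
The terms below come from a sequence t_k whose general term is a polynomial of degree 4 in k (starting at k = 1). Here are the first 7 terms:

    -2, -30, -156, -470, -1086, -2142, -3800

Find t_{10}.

-14366

1st diffs: -28, -126, -314, -616, -1056, -1658.
2nd diffs: -98, -188, -302, -440, -602.
3rd diffs: -90, -114, -138, -162.
4th diffs: -24, -24, -24 (constant).
Newton forward-difference form: t_k = -2 + (-28)·C(k-1,1) + (-98)·C(k-1,2) + (-90)·C(k-1,3) + (-24)·C(k-1,4).
At k = 10: k-1 = 9, so t_{10} = -2 - 252 - 3528 - 7560 - 3024 = -14366.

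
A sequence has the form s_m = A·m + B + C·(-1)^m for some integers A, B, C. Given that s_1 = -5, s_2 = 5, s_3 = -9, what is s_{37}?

-77

Write the equations: A + B - C = -5; 2A + B + C = 5; 3A + B - C = -9.
Subtracting the first from the second: A + 2C = 10.
Subtracting the second from the third: A - 2C = -14.
Solving: C = 6, A = -2, then B = 3.
So s_m = -2·m + 3 + 6·(-1)^m; at m=37 this is -77.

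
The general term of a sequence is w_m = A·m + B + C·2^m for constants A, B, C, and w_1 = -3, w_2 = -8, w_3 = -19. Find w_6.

-184

The three given values yield: A + B + 2C = -3; 2A + B + 4C = -8; 3A + B + 8C = -19.
Subtracting the first from the second: A + 2C = -5.
Subtracting the second from the third: A + 4C = -11.
Solving: C = -3, A = 1, then B = 2.
So w_m = 1·m + 2 + (-3)·2^m; at m=6 this is -184.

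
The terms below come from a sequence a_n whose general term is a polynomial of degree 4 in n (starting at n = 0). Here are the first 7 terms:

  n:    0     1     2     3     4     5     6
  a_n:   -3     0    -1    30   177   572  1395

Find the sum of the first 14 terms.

1st diffs: 3, -1, 31, 147, 395, 823.
2nd diffs: -4, 32, 116, 248, 428.
3rd diffs: 36, 84, 132, 180.
4th diffs: 48, 48, 48 (constant).
Newton forward-difference form: a_n = -3 + 3·C(n,1) + (-4)·C(n,2) + 36·C(n,3) + 48·C(n,4).
Continuing: …, 2874, 5285, 8952, 14247, …, a_{13} = 44340.
Summing n = 0..13 (14 terms) gives 130907.

130907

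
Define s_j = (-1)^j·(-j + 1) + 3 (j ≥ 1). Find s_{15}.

17

(-1)^15 = -1; -j + 1 at j=15 is -14; so s_{15} = 17.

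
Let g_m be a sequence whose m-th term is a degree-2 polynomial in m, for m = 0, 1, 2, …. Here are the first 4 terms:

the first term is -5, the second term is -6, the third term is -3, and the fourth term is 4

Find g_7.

1st diffs: -1, 3, 7.
2nd diffs: 4, 4 (constant).
So g_m = 2m^2 - 3m - 5.
Evaluating at m = 7 gives g_7 = 72.

72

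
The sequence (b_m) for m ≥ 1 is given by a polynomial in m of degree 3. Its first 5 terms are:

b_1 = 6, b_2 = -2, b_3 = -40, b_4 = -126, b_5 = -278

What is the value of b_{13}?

-6030

1st diffs: -8, -38, -86, -152.
2nd diffs: -30, -48, -66.
3rd diffs: -18, -18 (constant).
Newton forward-difference form: b_m = 6 + (-8)·C(m-1,1) + (-30)·C(m-1,2) + (-18)·C(m-1,3).
At m = 13: m-1 = 12, so b_{13} = 6 - 96 - 1980 - 3960 = -6030.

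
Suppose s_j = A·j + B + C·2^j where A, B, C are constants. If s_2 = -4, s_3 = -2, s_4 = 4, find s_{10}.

1000

Write the equations: 2A + B + 4C = -4; 3A + B + 8C = -2; 4A + B + 16C = 4.
Subtracting the first from the second: A + 4C = 2.
Subtracting the second from the third: A + 8C = 6.
Solving: C = 1, A = -2, then B = -4.
Therefore s_{10} = -20 + (-4) + 1·1024 = 1000.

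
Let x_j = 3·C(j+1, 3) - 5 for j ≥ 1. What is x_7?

C(8, 3) = 56, so x_7 = 163.

163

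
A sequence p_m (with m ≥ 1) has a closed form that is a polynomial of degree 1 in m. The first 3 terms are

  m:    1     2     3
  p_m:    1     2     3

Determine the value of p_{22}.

1st diffs: 1, 1 (constant).
So p_m = m.
Evaluating at m = 22 gives p_{22} = 22.

22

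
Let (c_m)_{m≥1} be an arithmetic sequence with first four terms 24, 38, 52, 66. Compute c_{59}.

Common difference d = 14.
c_m = 24 + (m - 1)·14.
c_{59} = 24 + 58·14 = 836.

836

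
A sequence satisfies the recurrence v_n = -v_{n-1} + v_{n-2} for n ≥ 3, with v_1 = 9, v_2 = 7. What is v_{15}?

Applying the relation repeatedly:
v_3 = 2, v_4 = 5, v_5 = -3, …, v_{12} = 128, v_{13} = -207, v_{14} = 335, v_{15} = -542.

-542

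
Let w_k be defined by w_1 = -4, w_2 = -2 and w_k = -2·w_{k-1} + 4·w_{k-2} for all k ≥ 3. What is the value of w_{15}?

Step forward from the initial values:
w_3 = -12; w_4 = 16; w_5 = -80; …; w_{12} = 268288; w_{13} = -868352; w_{14} = 2809856; w_{15} = -9093120.

-9093120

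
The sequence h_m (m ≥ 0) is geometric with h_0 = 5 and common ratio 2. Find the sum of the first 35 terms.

171798691835

h_m = 5·2^(m-0).
S = 5·(2^35 - 1)/(2 - 1) = 5·(34359738368 - 1)/(1) = 171798691835.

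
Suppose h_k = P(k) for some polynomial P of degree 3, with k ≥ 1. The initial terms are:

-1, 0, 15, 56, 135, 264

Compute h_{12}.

2760

1st diffs: 1, 15, 41, 79, 129.
2nd diffs: 14, 26, 38, 50.
3rd diffs: 12, 12, 12 (constant).
Newton forward-difference form: h_k = -1 + 1·C(k-1,1) + 14·C(k-1,2) + 12·C(k-1,3).
At k = 12: k-1 = 11, so h_{12} = -1 + 11 + 770 + 1980 = 2760.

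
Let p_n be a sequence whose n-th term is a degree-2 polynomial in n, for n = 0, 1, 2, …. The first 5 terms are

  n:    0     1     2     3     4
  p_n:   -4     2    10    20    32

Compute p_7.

80

1st diffs: 6, 8, 10, 12.
2nd diffs: 2, 2, 2 (constant).
So p_n = n^2 + 5n - 4.
Evaluating at n = 7 gives p_7 = 80.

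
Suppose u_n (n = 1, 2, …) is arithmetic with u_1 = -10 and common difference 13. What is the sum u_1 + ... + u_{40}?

u_n = -10 + (n - 1)·13.
u_{40} = 497; S = 40·(-10 + 497)/2 = 9740.

9740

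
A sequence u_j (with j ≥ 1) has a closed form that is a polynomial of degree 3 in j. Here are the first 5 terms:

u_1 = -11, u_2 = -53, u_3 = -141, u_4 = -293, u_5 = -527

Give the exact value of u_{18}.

-19221

1st diffs: -42, -88, -152, -234.
2nd diffs: -46, -64, -82.
3rd diffs: -18, -18 (constant).
Newton forward-difference form: u_j = -11 + (-42)·C(j-1,1) + (-46)·C(j-1,2) + (-18)·C(j-1,3).
At j = 18: j-1 = 17, so u_{18} = -11 - 714 - 6256 - 12240 = -19221.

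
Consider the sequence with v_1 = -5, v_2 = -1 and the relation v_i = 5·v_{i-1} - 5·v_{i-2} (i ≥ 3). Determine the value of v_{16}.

Iterate the recurrence:
v_3 = 20, v_4 = 105, v_5 = 425, …, v_{13} = 13296875, v_{14} = 48109375, v_{15} = 174062500, v_{16} = 629765625.

629765625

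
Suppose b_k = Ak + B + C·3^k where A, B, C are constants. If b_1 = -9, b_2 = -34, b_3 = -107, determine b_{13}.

Write the equations: A + B + 3C = -9; 2A + B + 9C = -34; 3A + B + 27C = -107.
Subtracting the first from the second: A + 6C = -25.
Subtracting the second from the third: A + 18C = -73.
Solving: C = -4, A = -1, then B = 4.
Therefore b_{13} = -13 + 4 + (-4)·1594323 = -6377301.

-6377301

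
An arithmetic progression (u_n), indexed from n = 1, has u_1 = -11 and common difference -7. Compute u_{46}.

-326

u_n = -11 + (n - 1)·(-7).
u_{46} = -11 + 45·(-7) = -326.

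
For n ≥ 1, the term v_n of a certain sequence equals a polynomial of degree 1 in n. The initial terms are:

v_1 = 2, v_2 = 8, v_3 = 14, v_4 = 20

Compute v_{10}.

1st diffs: 6, 6, 6 (constant).
So v_n = 6n - 4.
Evaluating at n = 10 gives v_{10} = 56.

56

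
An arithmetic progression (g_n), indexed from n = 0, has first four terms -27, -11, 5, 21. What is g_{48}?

Common difference d = 16.
g_n = -27 + (n - 0)·16.
g_{48} = -27 + 48·16 = 741.

741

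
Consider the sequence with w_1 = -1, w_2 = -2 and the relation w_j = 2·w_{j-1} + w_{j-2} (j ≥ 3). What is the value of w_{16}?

-470832

Compute successive terms:
w_3 = -5, w_4 = -12, w_5 = -29, …, w_{13} = -33461, w_{14} = -80782, w_{15} = -195025, w_{16} = -470832.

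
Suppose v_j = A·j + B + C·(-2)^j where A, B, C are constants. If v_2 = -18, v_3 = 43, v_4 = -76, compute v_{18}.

-1310702

Write the equations: 2A + B + 4C = -18; 3A + B - 8C = 43; 4A + B + 16C = -76.
Subtracting the first from the second: A - 12C = 61.
Subtracting the second from the third: A + 24C = -119.
Solving: C = -5, A = 1, then B = 0.
Hence v_{18} = 1·18 + 0 + (-5)·262144 = -1310702.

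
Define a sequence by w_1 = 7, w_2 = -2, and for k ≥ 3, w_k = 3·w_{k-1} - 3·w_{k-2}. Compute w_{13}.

w_3 = -27;  w_4 = -75;  w_5 = -144;  …;  w_{10} = 2025;  w_{11} = 3888;  w_{12} = 5589;  w_{13} = 5103.

5103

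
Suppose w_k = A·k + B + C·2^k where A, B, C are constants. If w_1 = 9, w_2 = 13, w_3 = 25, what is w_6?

At k = 1, 2, 3: A + B + 2C = 9; 2A + B + 4C = 13; 3A + B + 8C = 25.
Subtracting the first from the second: A + 2C = 4.
Subtracting the second from the third: A + 4C = 12.
Solving: C = 4, A = -4, then B = 5.
So w_k = -4·k + 5 + 4·2^k; at k=6 this is 237.

237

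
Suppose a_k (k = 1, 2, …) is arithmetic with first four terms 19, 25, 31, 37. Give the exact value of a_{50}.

313

Common difference d = 6.
a_k = 19 + (k - 1)·6.
a_{50} = 19 + 49·6 = 313.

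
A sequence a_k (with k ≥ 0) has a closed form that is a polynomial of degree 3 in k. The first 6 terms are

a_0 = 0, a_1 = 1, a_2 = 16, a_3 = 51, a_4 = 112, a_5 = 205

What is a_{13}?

2821

1st diffs: 1, 15, 35, 61, 93.
2nd diffs: 14, 20, 26, 32.
3rd diffs: 6, 6, 6 (constant).
Newton forward-difference form: a_k = 1·C(k,1) + 14·C(k,2) + 6·C(k,3).
At k = 13: k = 13, so a_{13} = 13 + 1092 + 1716 = 2821.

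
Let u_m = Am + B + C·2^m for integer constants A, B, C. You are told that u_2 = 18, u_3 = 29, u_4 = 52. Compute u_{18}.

Plug in m = 2, 3, 4: 2A + B + 4C = 18; 3A + B + 8C = 29; 4A + B + 16C = 52.
Subtracting the first from the second: A + 4C = 11.
Subtracting the second from the third: A + 8C = 23.
Solving: C = 3, A = -1, then B = 8.
So u_m = -1·m + 8 + 3·2^m; at m=18 this is 786422.

786422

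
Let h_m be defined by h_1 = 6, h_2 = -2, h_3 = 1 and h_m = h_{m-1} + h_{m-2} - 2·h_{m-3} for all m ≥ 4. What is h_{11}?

80

Step forward from the initial values:
h_4 = -13  h_5 = -8  h_6 = -23  h_7 = -5  h_8 = -12  h_9 = 29  h_{10} = 27  h_{11} = 80.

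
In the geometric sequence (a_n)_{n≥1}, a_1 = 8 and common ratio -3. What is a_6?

-1944

a_n = 8·(-3)^(n-1).
a_6 = 8·(-3)^5 = -1944.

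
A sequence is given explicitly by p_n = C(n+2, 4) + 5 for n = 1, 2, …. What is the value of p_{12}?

C(14, 4) = 1001, so p_{12} = 1006.

1006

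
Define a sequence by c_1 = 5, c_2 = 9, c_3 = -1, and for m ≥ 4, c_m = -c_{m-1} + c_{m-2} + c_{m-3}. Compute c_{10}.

33

Applying the relation repeatedly:
c_4 = 15, c_5 = -7, c_6 = 21, c_7 = -13, c_8 = 27, c_9 = -19, c_{10} = 33.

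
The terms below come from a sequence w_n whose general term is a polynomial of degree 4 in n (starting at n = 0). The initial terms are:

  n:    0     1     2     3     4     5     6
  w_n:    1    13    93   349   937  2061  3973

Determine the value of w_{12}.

1st diffs: 12, 80, 256, 588, 1124, 1912.
2nd diffs: 68, 176, 332, 536, 788.
3rd diffs: 108, 156, 204, 252.
4th diffs: 48, 48, 48 (constant).
Newton forward-difference form: w_n = 1 + 12·C(n,1) + 68·C(n,2) + 108·C(n,3) + 48·C(n,4).
At n = 12: n = 12, so w_{12} = 1 + 144 + 4488 + 23760 + 23760 = 52153.

52153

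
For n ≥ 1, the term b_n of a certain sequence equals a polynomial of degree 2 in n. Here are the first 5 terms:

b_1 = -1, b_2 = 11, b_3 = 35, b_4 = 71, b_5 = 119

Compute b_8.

335

1st diffs: 12, 24, 36, 48.
2nd diffs: 12, 12, 12 (constant).
Newton forward-difference form: b_n = -1 + 12·C(n-1,1) + 12·C(n-1,2).
At n = 8: n-1 = 7, so b_8 = -1 + 84 + 252 = 335.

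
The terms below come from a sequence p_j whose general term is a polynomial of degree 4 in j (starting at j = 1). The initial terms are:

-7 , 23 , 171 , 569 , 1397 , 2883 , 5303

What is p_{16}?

1st diffs: 30, 148, 398, 828, 1486, 2420.
2nd diffs: 118, 250, 430, 658, 934.
3rd diffs: 132, 180, 228, 276.
4th diffs: 48, 48, 48 (constant).
So p_j = 2j^4 + 2j^3 - 3j^2 - 5j - 3.
Evaluating at j = 16 gives p_{16} = 138413.

138413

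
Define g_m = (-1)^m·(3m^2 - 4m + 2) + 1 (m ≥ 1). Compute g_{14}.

(-1)^14 = 1; 3m^2 - 4m + 2 at m=14 is 534; so g_{14} = 535.

535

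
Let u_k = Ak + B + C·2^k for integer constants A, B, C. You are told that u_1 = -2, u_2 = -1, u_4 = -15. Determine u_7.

-224

Plug in k = 1, 2, 4: A + B + 2C = -2; 2A + B + 4C = -1; 4A + B + 16C = -15.
Subtracting the first from the second: A + 2C = 1.
Subtracting the second from the third: 2A + 12C = -14.
Solving: C = -2, A = 5, then B = -3.
Therefore u_7 = 35 + (-3) + (-2)·128 = -224.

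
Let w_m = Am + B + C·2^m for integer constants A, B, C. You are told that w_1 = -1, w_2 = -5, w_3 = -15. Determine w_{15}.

-98271

Write the equations: A + B + 2C = -1; 2A + B + 4C = -5; 3A + B + 8C = -15.
Subtracting the first from the second: A + 2C = -4.
Subtracting the second from the third: A + 4C = -10.
Solving: C = -3, A = 2, then B = 3.
Hence w_{15} = 2·15 + 3 + (-3)·32768 = -98271.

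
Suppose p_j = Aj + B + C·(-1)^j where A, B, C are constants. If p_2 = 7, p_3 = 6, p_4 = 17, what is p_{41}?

196

The three given values yield: 2A + B + C = 7; 3A + B - C = 6; 4A + B + C = 17.
Subtracting the first from the second: A - 2C = -1.
Subtracting the second from the third: A + 2C = 11.
Solving: C = 3, A = 5, then B = -6.
So p_j = 5·j + (-6) + 3·(-1)^j; at j=41 this is 196.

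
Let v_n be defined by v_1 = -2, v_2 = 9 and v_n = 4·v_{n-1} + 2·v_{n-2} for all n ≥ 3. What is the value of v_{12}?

22379296

Iterate the recurrence:
v_3 = 32  v_4 = 146  v_5 = 648  v_6 = 2884  v_7 = 12832  v_8 = 57096  v_9 = 254048  v_{10} = 1130384  v_{11} = 5029632  v_{12} = 22379296.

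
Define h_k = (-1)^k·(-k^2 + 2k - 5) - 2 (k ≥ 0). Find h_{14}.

-175

(-1)^14 = 1; -k^2 + 2k - 5 at k=14 is -173; so h_{14} = -175.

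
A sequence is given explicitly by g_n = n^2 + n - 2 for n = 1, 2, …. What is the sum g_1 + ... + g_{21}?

Over n = 1..21: Σn = 231, Σn² = 3311.
Total = (1)·3311 + (1)·231 + (-2)·21 = 3500.

3500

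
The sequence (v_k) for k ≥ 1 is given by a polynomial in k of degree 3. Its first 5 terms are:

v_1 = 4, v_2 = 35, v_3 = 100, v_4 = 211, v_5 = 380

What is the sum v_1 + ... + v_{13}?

1st diffs: 31, 65, 111, 169.
2nd diffs: 34, 46, 58.
3rd diffs: 12, 12 (constant).
So v_k = 2k^3 + 5k^2 + 2k - 5.
Continuing: …, 619, 940, 1355, 1876, …, v_{13} = 5260.
Summing k = 1..13 (13 terms) gives 20774.

20774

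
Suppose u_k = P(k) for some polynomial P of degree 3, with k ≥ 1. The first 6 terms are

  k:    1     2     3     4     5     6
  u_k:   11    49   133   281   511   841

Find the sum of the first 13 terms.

1st diffs: 38, 84, 148, 230, 330.
2nd diffs: 46, 64, 82, 100.
3rd diffs: 18, 18, 18 (constant).
Newton forward-difference form: u_k = 11 + 38·C(k-1,1) + 46·C(k-1,2) + 18·C(k-1,3).
Continuing: …, 1289, 1873, 2611, 3521, …, u_{13} = 7463.
Summing k = 1..13 (13 terms) gives 29133.

29133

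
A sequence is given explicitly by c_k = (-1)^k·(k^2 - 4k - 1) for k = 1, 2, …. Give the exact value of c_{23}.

(-1)^23 = -1; k^2 - 4k - 1 at k=23 is 436; so c_{23} = -436.

-436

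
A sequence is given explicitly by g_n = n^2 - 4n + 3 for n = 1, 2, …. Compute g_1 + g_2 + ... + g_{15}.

805

Over n = 1..15: Σn = 120, Σn² = 1240.
Total = (1)·1240 + (-4)·120 + (3)·15 = 805.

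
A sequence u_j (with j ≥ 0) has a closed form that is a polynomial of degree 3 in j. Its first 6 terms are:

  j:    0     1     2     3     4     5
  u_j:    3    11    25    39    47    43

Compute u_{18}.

-3831

1st diffs: 8, 14, 14, 8, -4.
2nd diffs: 6, 0, -6, -12.
3rd diffs: -6, -6, -6 (constant).
So u_j = -j^3 + 6j^2 + 3j + 3.
Evaluating at j = 18 gives u_{18} = -3831.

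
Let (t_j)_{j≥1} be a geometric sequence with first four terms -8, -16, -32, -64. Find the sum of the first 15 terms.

Common ratio r = 2.
t_j = (-8)·2^(j-1).
S = (-8)·(2^15 - 1)/(2 - 1) = (-8)·(32768 - 1)/(1) = -262136.

-262136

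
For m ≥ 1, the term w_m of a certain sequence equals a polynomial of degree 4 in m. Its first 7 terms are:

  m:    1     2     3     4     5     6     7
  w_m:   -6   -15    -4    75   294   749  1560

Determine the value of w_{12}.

1st diffs: -9, 11, 79, 219, 455, 811.
2nd diffs: 20, 68, 140, 236, 356.
3rd diffs: 48, 72, 96, 120.
4th diffs: 24, 24, 24 (constant).
Newton forward-difference form: w_m = -6 + (-9)·C(m-1,1) + 20·C(m-1,2) + 48·C(m-1,3) + 24·C(m-1,4).
At m = 12: m-1 = 11, so w_{12} = -6 - 99 + 1100 + 7920 + 7920 = 16835.

16835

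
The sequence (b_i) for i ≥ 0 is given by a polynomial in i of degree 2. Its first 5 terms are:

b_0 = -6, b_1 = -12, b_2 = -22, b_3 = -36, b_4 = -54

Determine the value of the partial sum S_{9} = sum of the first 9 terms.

-606

1st diffs: -6, -10, -14, -18.
2nd diffs: -4, -4, -4 (constant).
Newton forward-difference form: b_i = -6 + (-6)·C(i,1) + (-4)·C(i,2).
Continuing: -76, -102, -132, -166.
Summing i = 0..8 (9 terms) gives -606.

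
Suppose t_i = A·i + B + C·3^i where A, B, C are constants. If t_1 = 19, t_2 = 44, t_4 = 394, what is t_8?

32774

At i = 1, 2, 4: A + B + 3C = 19; 2A + B + 9C = 44; 4A + B + 81C = 394.
Subtracting the first from the second: A + 6C = 25.
Subtracting the second from the third: 2A + 72C = 350.
Solving: C = 5, A = -5, then B = 9.
Hence t_8 = -5·8 + 9 + 5·6561 = 32774.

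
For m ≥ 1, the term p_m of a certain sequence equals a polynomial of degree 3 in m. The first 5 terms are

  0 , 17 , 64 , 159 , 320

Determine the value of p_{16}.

1st diffs: 17, 47, 95, 161.
2nd diffs: 30, 48, 66.
3rd diffs: 18, 18 (constant).
So p_m = 3m^3 - 3m^2 + 5m - 5.
Evaluating at m = 16 gives p_{16} = 11595.

11595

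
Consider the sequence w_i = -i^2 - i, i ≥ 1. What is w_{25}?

-650

w_{25} = -1·25^2 - 1·25 = -650.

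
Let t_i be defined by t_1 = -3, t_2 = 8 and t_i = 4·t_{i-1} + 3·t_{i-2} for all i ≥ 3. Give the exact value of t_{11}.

5365991

Compute successive terms:
t_3 = 23, t_4 = 116, t_5 = 533, t_6 = 2480, t_7 = 11519, t_8 = 53516, t_9 = 248621, t_{10} = 1155032, t_{11} = 5365991.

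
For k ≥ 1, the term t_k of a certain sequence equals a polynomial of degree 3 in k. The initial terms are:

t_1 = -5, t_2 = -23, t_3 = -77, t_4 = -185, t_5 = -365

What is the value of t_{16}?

-12245

1st diffs: -18, -54, -108, -180.
2nd diffs: -36, -54, -72.
3rd diffs: -18, -18 (constant).
So t_k = -3k^3 + 3k - 5.
Evaluating at k = 16 gives t_{16} = -12245.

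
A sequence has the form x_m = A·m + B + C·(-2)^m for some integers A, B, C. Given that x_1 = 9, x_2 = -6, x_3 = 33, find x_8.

Plug in m = 1, 2, 3: A + B - 2C = 9; 2A + B + 4C = -6; 3A + B - 8C = 33.
Subtracting the first from the second: A + 6C = -15.
Subtracting the second from the third: A - 12C = 39.
Solving: C = -3, A = 3, then B = 0.
So x_m = 3·m + 0 + (-3)·(-2)^m; at m=8 this is -744.

-744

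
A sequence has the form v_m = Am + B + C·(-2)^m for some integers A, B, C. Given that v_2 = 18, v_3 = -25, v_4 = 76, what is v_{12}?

16436

Write the equations: 2A + B + 4C = 18; 3A + B - 8C = -25; 4A + B + 16C = 76.
Subtracting the first from the second: A - 12C = -43.
Subtracting the second from the third: A + 24C = 101.
Solving: C = 4, A = 5, then B = -8.
Hence v_{12} = 5·12 + (-8) + 4·4096 = 16436.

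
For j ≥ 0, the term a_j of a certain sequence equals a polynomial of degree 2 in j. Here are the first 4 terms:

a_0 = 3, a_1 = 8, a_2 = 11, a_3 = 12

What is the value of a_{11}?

1st diffs: 5, 3, 1.
2nd diffs: -2, -2 (constant).
Newton forward-difference form: a_j = 3 + 5·C(j,1) + (-2)·C(j,2).
At j = 11: j = 11, so a_{11} = 3 + 55 - 110 = -52.

-52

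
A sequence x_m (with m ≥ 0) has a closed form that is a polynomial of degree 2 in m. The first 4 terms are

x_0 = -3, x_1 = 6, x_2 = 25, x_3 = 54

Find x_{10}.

537

1st diffs: 9, 19, 29.
2nd diffs: 10, 10 (constant).
Newton forward-difference form: x_m = -3 + 9·C(m,1) + 10·C(m,2).
At m = 10: m = 10, so x_{10} = -3 + 90 + 450 = 537.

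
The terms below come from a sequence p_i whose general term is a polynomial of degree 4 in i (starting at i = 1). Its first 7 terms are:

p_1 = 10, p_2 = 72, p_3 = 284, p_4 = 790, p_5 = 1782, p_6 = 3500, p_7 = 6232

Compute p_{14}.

1st diffs: 62, 212, 506, 992, 1718, 2732.
2nd diffs: 150, 294, 486, 726, 1014.
3rd diffs: 144, 192, 240, 288.
4th diffs: 48, 48, 48 (constant).
Newton forward-difference form: p_i = 10 + 62·C(i-1,1) + 150·C(i-1,2) + 144·C(i-1,3) + 48·C(i-1,4).
At i = 14: i-1 = 13, so p_{14} = 10 + 806 + 11700 + 41184 + 34320 = 88020.

88020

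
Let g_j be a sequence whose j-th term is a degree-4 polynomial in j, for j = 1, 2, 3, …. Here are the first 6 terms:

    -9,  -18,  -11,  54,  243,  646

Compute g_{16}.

53406

1st diffs: -9, 7, 65, 189, 403.
2nd diffs: 16, 58, 124, 214.
3rd diffs: 42, 66, 90.
4th diffs: 24, 24 (constant).
So g_j = j^4 - 3j^3 + j^2 - 6j - 2.
Evaluating at j = 16 gives g_{16} = 53406.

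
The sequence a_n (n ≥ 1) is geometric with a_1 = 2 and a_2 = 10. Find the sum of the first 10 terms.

4882812

Common ratio r = 5.
a_n = 2·5^(n-1).
S = 2·(5^10 - 1)/(5 - 1) = 2·(9765625 - 1)/(4) = 4882812.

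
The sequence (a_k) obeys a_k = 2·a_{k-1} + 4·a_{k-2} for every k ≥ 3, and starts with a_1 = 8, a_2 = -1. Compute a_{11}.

Step forward from the initial values:
a_3 = 30;  a_4 = 56;  a_5 = 232;  a_6 = 688;  a_7 = 2304;  a_8 = 7360;  a_9 = 23936;  a_{10} = 77312;  a_{11} = 250368.

250368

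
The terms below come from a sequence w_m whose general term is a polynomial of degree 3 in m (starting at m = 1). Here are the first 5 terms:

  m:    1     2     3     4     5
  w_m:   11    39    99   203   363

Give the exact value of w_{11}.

3171

1st diffs: 28, 60, 104, 160.
2nd diffs: 32, 44, 56.
3rd diffs: 12, 12 (constant).
So w_m = 2m^3 + 4m^2 + 2m + 3.
Evaluating at m = 11 gives w_{11} = 3171.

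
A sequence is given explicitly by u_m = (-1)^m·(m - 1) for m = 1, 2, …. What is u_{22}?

21

(-1)^22 = 1; m - 1 at m=22 is 21; so u_{22} = 21.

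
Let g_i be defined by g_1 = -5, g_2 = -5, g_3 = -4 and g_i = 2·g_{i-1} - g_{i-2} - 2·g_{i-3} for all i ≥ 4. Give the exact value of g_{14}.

2137

Compute successive terms:
g_4 = 7, g_5 = 28, g_6 = 57, …, g_{11} = -784, g_{12} = -897, g_{13} = -164, g_{14} = 2137.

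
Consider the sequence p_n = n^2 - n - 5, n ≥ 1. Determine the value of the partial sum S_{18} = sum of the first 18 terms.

Over n = 1..18: Σn = 171, Σn² = 2109.
Total = (1)·2109 + (-1)·171 + (-5)·18 = 1848.

1848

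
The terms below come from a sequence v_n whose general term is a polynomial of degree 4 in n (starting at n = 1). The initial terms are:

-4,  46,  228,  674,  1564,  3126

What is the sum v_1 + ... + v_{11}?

1st diffs: 50, 182, 446, 890, 1562.
2nd diffs: 132, 264, 444, 672.
3rd diffs: 132, 180, 228.
4th diffs: 48, 48 (constant).
Newton forward-difference form: v_n = -4 + 50·C(n-1,1) + 132·C(n-1,2) + 132·C(n-1,3) + 48·C(n-1,4).
Continuing: …, 5636, 9418, 14844, 22334, …, v_{11} = 32356.
Summing n = 1..11 (11 terms) gives 90222.

90222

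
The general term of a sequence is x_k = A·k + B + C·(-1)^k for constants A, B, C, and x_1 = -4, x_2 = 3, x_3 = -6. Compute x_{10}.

Plug in k = 1, 2, 3: A + B - C = -4; 2A + B + C = 3; 3A + B - C = -6.
Subtracting the first from the second: A + 2C = 7.
Subtracting the second from the third: A - 2C = -9.
Solving: C = 4, A = -1, then B = 1.
Hence x_{10} = -1·10 + 1 + 4·1 = -5.

-5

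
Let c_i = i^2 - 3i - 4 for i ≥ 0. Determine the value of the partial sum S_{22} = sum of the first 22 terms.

2530

Over i = 0..21: Σi = 231, Σi² = 3311.
Total = (1)·3311 + (-3)·231 + (-4)·22 = 2530.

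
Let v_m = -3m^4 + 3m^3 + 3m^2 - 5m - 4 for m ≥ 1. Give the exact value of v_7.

-6066

v_7 = -3·7^4 + 3·7^3 + 3·7^2 - 5·7 - 4 = -6066.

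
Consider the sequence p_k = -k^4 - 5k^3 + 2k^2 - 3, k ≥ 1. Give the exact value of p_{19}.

-163897

p_{19} = -1·19^4 - 5·19^3 + 2·19^2 - 3 = -163897.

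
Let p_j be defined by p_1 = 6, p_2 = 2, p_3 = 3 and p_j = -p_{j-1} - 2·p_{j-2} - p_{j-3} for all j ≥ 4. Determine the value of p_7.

-15

p_4 = -13  p_5 = 5  p_6 = 18  p_7 = -15.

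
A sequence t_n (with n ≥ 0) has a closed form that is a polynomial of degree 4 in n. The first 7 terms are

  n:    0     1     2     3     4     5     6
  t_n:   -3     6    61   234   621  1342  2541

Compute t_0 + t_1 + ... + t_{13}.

137641

1st diffs: 9, 55, 173, 387, 721, 1199.
2nd diffs: 46, 118, 214, 334, 478.
3rd diffs: 72, 96, 120, 144.
4th diffs: 24, 24, 24 (constant).
So t_n = n^4 + 6n^3 - 2n^2 + 4n - 3.
Continuing: …, 4386, 7069, 10806, 15837, …, t_{13} = 41454.
Summing n = 0..13 (14 terms) gives 137641.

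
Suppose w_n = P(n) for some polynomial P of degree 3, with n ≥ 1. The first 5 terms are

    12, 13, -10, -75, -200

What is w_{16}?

-10683

1st diffs: 1, -23, -65, -125.
2nd diffs: -24, -42, -60.
3rd diffs: -18, -18 (constant).
Newton forward-difference form: w_n = 12 + 1·C(n-1,1) + (-24)·C(n-1,2) + (-18)·C(n-1,3).
At n = 16: n-1 = 15, so w_{16} = 12 + 15 - 2520 - 8190 = -10683.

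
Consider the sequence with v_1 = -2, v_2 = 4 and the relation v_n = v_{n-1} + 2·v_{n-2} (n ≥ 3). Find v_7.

Iterate the recurrence:
v_3 = 0; v_4 = 8; v_5 = 8; v_6 = 24; v_7 = 40.
(Characteristic roots are 2 and -1.)

40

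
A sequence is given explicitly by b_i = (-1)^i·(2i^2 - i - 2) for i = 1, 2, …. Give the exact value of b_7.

-89

(-1)^7 = -1; 2i^2 - i - 2 at i=7 is 89; so b_7 = -89.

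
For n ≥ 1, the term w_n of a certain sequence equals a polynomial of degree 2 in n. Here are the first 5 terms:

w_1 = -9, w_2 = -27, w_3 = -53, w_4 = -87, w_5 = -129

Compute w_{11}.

-549

1st diffs: -18, -26, -34, -42.
2nd diffs: -8, -8, -8 (constant).
Newton forward-difference form: w_n = -9 + (-18)·C(n-1,1) + (-8)·C(n-1,2).
At n = 11: n-1 = 10, so w_{11} = -9 - 180 - 360 = -549.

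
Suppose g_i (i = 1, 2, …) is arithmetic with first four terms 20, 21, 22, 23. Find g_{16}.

35

Common difference d = 1.
g_i = 20 + (i - 1)·1.
g_{16} = 20 + 15·1 = 35.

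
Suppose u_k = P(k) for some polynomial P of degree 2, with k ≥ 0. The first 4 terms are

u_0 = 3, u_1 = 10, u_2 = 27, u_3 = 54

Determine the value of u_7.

1st diffs: 7, 17, 27.
2nd diffs: 10, 10 (constant).
Newton forward-difference form: u_k = 3 + 7·C(k,1) + 10·C(k,2).
At k = 7: k = 7, so u_7 = 3 + 49 + 210 = 262.

262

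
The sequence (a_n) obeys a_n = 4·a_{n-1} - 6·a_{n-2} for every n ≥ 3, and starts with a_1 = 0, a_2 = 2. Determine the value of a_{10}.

-3040

a_3 = 8, a_4 = 20, a_5 = 32, a_6 = 8, a_7 = -160, a_8 = -688, a_9 = -1792, a_{10} = -3040.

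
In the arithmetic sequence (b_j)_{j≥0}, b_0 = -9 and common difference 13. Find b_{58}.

745

b_j = -9 + (j - 0)·13.
b_{58} = -9 + 58·13 = 745.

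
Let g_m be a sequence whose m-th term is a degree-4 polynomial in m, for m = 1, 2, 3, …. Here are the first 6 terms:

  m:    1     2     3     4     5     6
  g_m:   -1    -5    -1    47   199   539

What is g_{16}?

49919

1st diffs: -4, 4, 48, 152, 340.
2nd diffs: 8, 44, 104, 188.
3rd diffs: 36, 60, 84.
4th diffs: 24, 24 (constant).
Newton forward-difference form: g_m = -1 + (-4)·C(m-1,1) + 8·C(m-1,2) + 36·C(m-1,3) + 24·C(m-1,4).
At m = 16: m-1 = 15, so g_{16} = -1 - 60 + 840 + 16380 + 32760 = 49919.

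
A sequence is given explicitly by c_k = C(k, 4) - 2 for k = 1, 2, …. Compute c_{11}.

328

C(11, 4) = 330, so c_{11} = 328.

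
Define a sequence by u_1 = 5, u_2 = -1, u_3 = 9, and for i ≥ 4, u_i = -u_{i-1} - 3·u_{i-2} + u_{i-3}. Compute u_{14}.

Compute successive terms:
u_4 = -1;  u_5 = -27;  u_6 = 39;  …;  u_{11} = -983;  u_{12} = -401;  u_{13} = 3845;  u_{14} = -3625.

-3625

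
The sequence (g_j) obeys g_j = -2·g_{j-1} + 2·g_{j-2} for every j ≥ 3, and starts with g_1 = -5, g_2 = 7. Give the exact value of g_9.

-9552

g_3 = -24;  g_4 = 62;  g_5 = -172;  g_6 = 468;  g_7 = -1280;  g_8 = 3496;  g_9 = -9552.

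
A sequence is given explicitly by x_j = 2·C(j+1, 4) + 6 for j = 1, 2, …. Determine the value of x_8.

258

C(9, 4) = 126, so x_8 = 258.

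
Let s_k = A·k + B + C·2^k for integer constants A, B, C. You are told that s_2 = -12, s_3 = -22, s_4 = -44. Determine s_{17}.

-393186

At k = 2, 3, 4: 2A + B + 4C = -12; 3A + B + 8C = -22; 4A + B + 16C = -44.
Subtracting the first from the second: A + 4C = -10.
Subtracting the second from the third: A + 8C = -22.
Solving: C = -3, A = 2, then B = -4.
Therefore s_{17} = 34 + (-4) + (-3)·131072 = -393186.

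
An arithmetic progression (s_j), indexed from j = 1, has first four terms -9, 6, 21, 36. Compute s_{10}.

126

Common difference d = 15.
s_j = -9 + (j - 1)·15.
s_{10} = -9 + 9·15 = 126.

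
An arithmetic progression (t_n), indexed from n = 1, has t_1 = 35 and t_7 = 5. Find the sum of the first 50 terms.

-4375

Common difference d = (5 - 35) / (7 - 1) = -5.
t_n = 35 + (n - 1)·(-5).
t_{50} = -210; S = 50·(35 + (-210))/2 = -4375.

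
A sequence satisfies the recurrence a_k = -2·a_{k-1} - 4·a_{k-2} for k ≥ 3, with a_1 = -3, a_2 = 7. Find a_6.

Step forward from the initial values:
a_3 = -2  a_4 = -24  a_5 = 56  a_6 = -16.

-16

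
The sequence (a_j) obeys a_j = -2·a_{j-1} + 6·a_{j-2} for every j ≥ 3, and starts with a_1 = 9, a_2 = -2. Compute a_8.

-27008

a_3 = 58; a_4 = -128; a_5 = 604; a_6 = -1976; a_7 = 7576; a_8 = -27008.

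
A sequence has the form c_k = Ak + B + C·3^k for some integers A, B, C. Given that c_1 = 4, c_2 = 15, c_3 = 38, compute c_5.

264

The three given values yield: A + B + 3C = 4; 2A + B + 9C = 15; 3A + B + 27C = 38.
Subtracting the first from the second: A + 6C = 11.
Subtracting the second from the third: A + 18C = 23.
Solving: C = 1, A = 5, then B = -4.
So c_k = 5·k + (-4) + 1·3^k; at k=5 this is 264.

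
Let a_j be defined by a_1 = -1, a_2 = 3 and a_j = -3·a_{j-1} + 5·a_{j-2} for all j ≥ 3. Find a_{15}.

Iterate the recurrence:
a_3 = -14  a_4 = 57  a_5 = -241  …  a_{12} = 5477472  a_{13} = -22964761  a_{14} = 96281643  a_{15} = -403668734.

-403668734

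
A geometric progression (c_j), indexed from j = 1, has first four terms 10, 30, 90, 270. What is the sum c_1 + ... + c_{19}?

Common ratio r = 3.
c_j = 10·3^(j-1).
S = 10·(3^19 - 1)/(3 - 1) = 10·(1162261467 - 1)/(2) = 5811307330.

5811307330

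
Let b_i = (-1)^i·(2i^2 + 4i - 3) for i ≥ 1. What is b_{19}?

-795

(-1)^19 = -1; 2i^2 + 4i - 3 at i=19 is 795; so b_{19} = -795.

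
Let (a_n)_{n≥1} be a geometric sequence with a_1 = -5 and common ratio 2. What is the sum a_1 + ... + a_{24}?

-83886075

a_n = (-5)·2^(n-1).
S = (-5)·(2^24 - 1)/(2 - 1) = (-5)·(16777216 - 1)/(1) = -83886075.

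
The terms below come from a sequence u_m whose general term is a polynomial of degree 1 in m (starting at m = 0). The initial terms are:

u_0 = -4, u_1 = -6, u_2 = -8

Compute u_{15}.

-34

1st diffs: -2, -2 (constant).
So u_m = -2m - 4.
Evaluating at m = 15 gives u_{15} = -34.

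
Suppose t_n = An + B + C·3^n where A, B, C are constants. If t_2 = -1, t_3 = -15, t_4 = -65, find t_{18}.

The three given values yield: 2A + B + 9C = -1; 3A + B + 27C = -15; 4A + B + 81C = -65.
Subtracting the first from the second: A + 18C = -14.
Subtracting the second from the third: A + 54C = -50.
Solving: C = -1, A = 4, then B = 0.
So t_n = 4·n + 0 + (-1)·3^n; at n=18 this is -387420417.

-387420417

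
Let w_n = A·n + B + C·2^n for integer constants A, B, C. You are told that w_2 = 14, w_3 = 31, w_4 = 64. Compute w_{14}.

65546

At n = 2, 3, 4: 2A + B + 4C = 14; 3A + B + 8C = 31; 4A + B + 16C = 64.
Subtracting the first from the second: A + 4C = 17.
Subtracting the second from the third: A + 8C = 33.
Solving: C = 4, A = 1, then B = -4.
Therefore w_{14} = 14 + (-4) + 4·16384 = 65546.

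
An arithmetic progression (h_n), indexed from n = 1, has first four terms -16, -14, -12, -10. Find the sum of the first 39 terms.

Common difference d = 2.
h_n = -16 + (n - 1)·2.
h_{39} = 60; S = 39·(-16 + 60)/2 = 858.

858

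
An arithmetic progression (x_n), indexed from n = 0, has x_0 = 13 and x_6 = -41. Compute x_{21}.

-176

Common difference d = (-41 - 13) / (6 - 0) = -9.
x_n = 13 + (n - 0)·(-9).
x_{21} = 13 + 21·(-9) = -176.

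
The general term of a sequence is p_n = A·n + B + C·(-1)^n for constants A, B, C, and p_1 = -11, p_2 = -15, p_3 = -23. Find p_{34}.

-207

The three given values yield: A + B - C = -11; 2A + B + C = -15; 3A + B - C = -23.
Subtracting the first from the second: A + 2C = -4.
Subtracting the second from the third: A - 2C = -8.
Solving: C = 1, A = -6, then B = -4.
Hence p_{34} = -6·34 + (-4) + 1·1 = -207.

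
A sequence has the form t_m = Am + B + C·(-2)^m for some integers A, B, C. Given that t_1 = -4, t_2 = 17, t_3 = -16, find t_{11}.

At m = 1, 2, 3: A + B - 2C = -4; 2A + B + 4C = 17; 3A + B - 8C = -16.
Subtracting the first from the second: A + 6C = 21.
Subtracting the second from the third: A - 12C = -33.
Solving: C = 3, A = 3, then B = -1.
Hence t_{11} = 3·11 + (-1) + 3·(-2048) = -6112.

-6112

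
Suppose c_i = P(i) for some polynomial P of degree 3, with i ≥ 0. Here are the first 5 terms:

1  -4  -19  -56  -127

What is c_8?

1st diffs: -5, -15, -37, -71.
2nd diffs: -10, -22, -34.
3rd diffs: -12, -12 (constant).
So c_i = -2i^3 + i^2 - 4i + 1.
Evaluating at i = 8 gives c_8 = -991.

-991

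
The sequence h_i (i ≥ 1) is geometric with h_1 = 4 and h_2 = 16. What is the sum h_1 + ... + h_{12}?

Common ratio r = 4.
h_i = 4·4^(i-1).
S = 4·(4^12 - 1)/(4 - 1) = 4·(16777216 - 1)/(3) = 22369620.

22369620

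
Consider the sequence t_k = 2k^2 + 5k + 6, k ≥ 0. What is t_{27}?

t_{27} = 2·27^2 + 5·27 + 6 = 1599.

1599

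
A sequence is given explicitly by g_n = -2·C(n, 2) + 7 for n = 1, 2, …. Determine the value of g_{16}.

-233

C(16, 2) = 120, so g_{16} = -233.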